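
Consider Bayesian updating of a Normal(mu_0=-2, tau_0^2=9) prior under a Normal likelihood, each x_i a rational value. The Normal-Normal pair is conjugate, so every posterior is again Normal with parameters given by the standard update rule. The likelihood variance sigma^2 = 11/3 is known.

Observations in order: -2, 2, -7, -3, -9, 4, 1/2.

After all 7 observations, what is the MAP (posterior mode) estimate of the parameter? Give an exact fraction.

-827/400

obs 1: x=-2 → posterior Normal(-2, 99/38)
obs 2: x=2 → posterior Normal(-22/65, 99/65)
obs 3: x=-7 → posterior Normal(-211/92, 99/92)
obs 4: x=-3 → posterior Normal(-292/119, 99/119)
obs 5: x=-9 → posterior Normal(-535/146, 99/146)
obs 6: x=4 → posterior Normal(-427/173, 99/173)
obs 7: x=1/2 → posterior Normal(-827/400, 99/200)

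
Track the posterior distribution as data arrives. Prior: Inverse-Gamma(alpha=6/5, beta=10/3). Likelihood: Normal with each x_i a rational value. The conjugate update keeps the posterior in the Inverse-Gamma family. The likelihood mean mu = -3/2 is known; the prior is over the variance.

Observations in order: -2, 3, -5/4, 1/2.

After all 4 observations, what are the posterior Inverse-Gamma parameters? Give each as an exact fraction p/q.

alpha=16/5, beta=1499/96

obs 1: x=-2 → posterior Inverse-Gamma(17/10, 83/24)
obs 2: x=3 → posterior Inverse-Gamma(11/5, 163/12)
obs 3: x=-5/4 → posterior Inverse-Gamma(27/10, 1307/96)
obs 4: x=1/2 → posterior Inverse-Gamma(16/5, 1499/96)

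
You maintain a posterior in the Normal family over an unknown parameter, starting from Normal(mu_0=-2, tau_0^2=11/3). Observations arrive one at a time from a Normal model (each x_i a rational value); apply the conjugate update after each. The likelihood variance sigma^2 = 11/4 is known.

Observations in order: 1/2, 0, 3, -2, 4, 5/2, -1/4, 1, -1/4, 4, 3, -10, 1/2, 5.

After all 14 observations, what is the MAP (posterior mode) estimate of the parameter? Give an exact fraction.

38/59

obs 1: x=1/2 → posterior Normal(-4/7, 11/7)
obs 2: x=0 → posterior Normal(-4/11, 1)
obs 3: x=3 → posterior Normal(8/15, 11/15)
obs 4: x=-2 → posterior Normal(0, 11/19)
obs 5: x=4 → posterior Normal(16/23, 11/23)
obs 6: x=5/2 → posterior Normal(26/27, 11/27)
obs 7: x=-1/4 → posterior Normal(25/31, 11/31)
obs 8: x=1 → posterior Normal(29/35, 11/35)
obs 9: x=-1/4 → posterior Normal(28/39, 11/39)
obs 10: x=4 → posterior Normal(44/43, 11/43)
obs 11: x=3 → posterior Normal(56/47, 11/47)
obs 12: x=-10 → posterior Normal(16/51, 11/51)
obs 13: x=1/2 → posterior Normal(18/55, 1/5)
obs 14: x=5 → posterior Normal(38/59, 11/59)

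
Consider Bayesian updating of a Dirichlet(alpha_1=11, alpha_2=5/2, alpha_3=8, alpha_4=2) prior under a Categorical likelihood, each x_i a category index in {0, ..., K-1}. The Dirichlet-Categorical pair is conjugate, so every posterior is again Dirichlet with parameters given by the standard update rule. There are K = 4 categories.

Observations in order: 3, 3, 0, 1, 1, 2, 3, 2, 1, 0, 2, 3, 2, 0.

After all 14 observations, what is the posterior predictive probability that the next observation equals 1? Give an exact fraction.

obs 1: x=3 → posterior Dirichlet(11, 5/2, 8, 3)
obs 2: x=3 → posterior Dirichlet(11, 5/2, 8, 4)
obs 3: x=0 → posterior Dirichlet(12, 5/2, 8, 4)
obs 4: x=1 → posterior Dirichlet(12, 7/2, 8, 4)
obs 5: x=1 → posterior Dirichlet(12, 9/2, 8, 4)
obs 6: x=2 → posterior Dirichlet(12, 9/2, 9, 4)
obs 7: x=3 → posterior Dirichlet(12, 9/2, 9, 5)
obs 8: x=2 → posterior Dirichlet(12, 9/2, 10, 5)
obs 9: x=1 → posterior Dirichlet(12, 11/2, 10, 5)
obs 10: x=0 → posterior Dirichlet(13, 11/2, 10, 5)
obs 11: x=2 → posterior Dirichlet(13, 11/2, 11, 5)
obs 12: x=3 → posterior Dirichlet(13, 11/2, 11, 6)
obs 13: x=2 → posterior Dirichlet(13, 11/2, 12, 6)
obs 14: x=0 → posterior Dirichlet(14, 11/2, 12, 6)

11/75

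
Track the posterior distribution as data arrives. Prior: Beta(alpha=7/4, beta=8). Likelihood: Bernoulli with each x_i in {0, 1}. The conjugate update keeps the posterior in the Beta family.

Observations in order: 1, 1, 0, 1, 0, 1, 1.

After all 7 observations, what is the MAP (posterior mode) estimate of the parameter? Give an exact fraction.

obs 1: x=1 → posterior Beta(11/4, 8)
obs 2: x=1 → posterior Beta(15/4, 8)
obs 3: x=0 → posterior Beta(15/4, 9)
obs 4: x=1 → posterior Beta(19/4, 9)
obs 5: x=0 → posterior Beta(19/4, 10)
obs 6: x=1 → posterior Beta(23/4, 10)
obs 7: x=1 → posterior Beta(27/4, 10)

23/59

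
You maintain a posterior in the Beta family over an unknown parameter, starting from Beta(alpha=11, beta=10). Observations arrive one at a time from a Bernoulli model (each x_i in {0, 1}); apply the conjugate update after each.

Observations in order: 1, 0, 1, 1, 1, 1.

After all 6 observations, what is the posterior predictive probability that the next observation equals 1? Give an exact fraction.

16/27

obs 1: x=1 → posterior Beta(12, 10)
obs 2: x=0 → posterior Beta(12, 11)
obs 3: x=1 → posterior Beta(13, 11)
obs 4: x=1 → posterior Beta(14, 11)
obs 5: x=1 → posterior Beta(15, 11)
obs 6: x=1 → posterior Beta(16, 11)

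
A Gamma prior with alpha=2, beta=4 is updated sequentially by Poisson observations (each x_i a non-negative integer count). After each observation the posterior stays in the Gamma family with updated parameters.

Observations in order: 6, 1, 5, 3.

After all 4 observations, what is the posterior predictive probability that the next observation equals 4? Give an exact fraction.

3636656699101675520/36472996377170786403

obs 1: x=6 → posterior Gamma(8, 5)
obs 2: x=1 → posterior Gamma(9, 6)
obs 3: x=5 → posterior Gamma(14, 7)
obs 4: x=3 → posterior Gamma(17, 8)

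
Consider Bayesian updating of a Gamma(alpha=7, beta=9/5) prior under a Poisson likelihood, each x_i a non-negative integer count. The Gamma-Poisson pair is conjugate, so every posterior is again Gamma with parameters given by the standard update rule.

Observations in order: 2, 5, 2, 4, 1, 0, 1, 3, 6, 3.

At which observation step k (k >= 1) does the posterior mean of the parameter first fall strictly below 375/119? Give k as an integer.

k = 5

obs 1: x=2 → posterior Gamma(9, 14/5)
obs 2: x=5 → posterior Gamma(14, 19/5)
obs 3: x=2 → posterior Gamma(16, 24/5)
obs 4: x=4 → posterior Gamma(20, 29/5)
obs 5: x=1 → posterior Gamma(21, 34/5)
obs 6: x=0 → posterior Gamma(21, 39/5)
obs 7: x=1 → posterior Gamma(22, 44/5)
obs 8: x=3 → posterior Gamma(25, 49/5)
obs 9: x=6 → posterior Gamma(31, 54/5)
obs 10: x=3 → posterior Gamma(34, 59/5)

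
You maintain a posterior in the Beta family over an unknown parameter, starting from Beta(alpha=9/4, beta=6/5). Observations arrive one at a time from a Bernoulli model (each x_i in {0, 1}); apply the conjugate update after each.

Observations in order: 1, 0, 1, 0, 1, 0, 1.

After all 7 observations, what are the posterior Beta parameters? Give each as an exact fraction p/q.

alpha=25/4, beta=21/5

obs 1: x=1 → posterior Beta(13/4, 6/5)
obs 2: x=0 → posterior Beta(13/4, 11/5)
obs 3: x=1 → posterior Beta(17/4, 11/5)
obs 4: x=0 → posterior Beta(17/4, 16/5)
obs 5: x=1 → posterior Beta(21/4, 16/5)
obs 6: x=0 → posterior Beta(21/4, 21/5)
obs 7: x=1 → posterior Beta(25/4, 21/5)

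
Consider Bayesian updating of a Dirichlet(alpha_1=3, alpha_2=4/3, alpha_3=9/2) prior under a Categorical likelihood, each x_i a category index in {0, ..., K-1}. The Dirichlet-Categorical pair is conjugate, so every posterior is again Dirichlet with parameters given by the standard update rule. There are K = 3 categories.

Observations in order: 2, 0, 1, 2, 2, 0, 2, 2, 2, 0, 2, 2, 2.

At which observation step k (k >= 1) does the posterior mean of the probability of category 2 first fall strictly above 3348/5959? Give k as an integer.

obs 1: x=2 → posterior Dirichlet(3, 4/3, 11/2)
obs 2: x=0 → posterior Dirichlet(4, 4/3, 11/2)
obs 3: x=1 → posterior Dirichlet(4, 7/3, 11/2)
obs 4: x=2 → posterior Dirichlet(4, 7/3, 13/2)
obs 5: x=2 → posterior Dirichlet(4, 7/3, 15/2)
obs 6: x=0 → posterior Dirichlet(5, 7/3, 15/2)
obs 7: x=2 → posterior Dirichlet(5, 7/3, 17/2)
obs 8: x=2 → posterior Dirichlet(5, 7/3, 19/2)
obs 9: x=2 → posterior Dirichlet(5, 7/3, 21/2)
obs 10: x=0 → posterior Dirichlet(6, 7/3, 21/2)
obs 11: x=2 → posterior Dirichlet(6, 7/3, 23/2)
obs 12: x=2 → posterior Dirichlet(6, 7/3, 25/2)
obs 13: x=2 → posterior Dirichlet(6, 7/3, 27/2)

k = 8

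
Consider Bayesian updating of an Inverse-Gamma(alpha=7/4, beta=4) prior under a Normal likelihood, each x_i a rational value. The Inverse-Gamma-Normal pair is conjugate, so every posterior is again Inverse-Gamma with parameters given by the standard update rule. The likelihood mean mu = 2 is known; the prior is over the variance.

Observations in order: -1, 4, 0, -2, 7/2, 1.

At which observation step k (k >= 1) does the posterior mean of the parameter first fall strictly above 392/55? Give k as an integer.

k = 4

obs 1: x=-1 → posterior Inverse-Gamma(9/4, 17/2)
obs 2: x=4 → posterior Inverse-Gamma(11/4, 21/2)
obs 3: x=0 → posterior Inverse-Gamma(13/4, 25/2)
obs 4: x=-2 → posterior Inverse-Gamma(15/4, 41/2)
obs 5: x=7/2 → posterior Inverse-Gamma(17/4, 173/8)
obs 6: x=1 → posterior Inverse-Gamma(19/4, 177/8)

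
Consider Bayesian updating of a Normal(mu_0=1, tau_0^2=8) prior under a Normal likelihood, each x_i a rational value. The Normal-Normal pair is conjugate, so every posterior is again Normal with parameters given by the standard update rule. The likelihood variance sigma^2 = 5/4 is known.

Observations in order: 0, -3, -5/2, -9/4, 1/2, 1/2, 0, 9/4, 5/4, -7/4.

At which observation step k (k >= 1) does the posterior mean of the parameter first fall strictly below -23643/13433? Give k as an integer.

k = 4

obs 1: x=0 → posterior Normal(5/37, 40/37)
obs 2: x=-3 → posterior Normal(-91/69, 40/69)
obs 3: x=-5/2 → posterior Normal(-171/101, 40/101)
obs 4: x=-9/4 → posterior Normal(-243/133, 40/133)
obs 5: x=1/2 → posterior Normal(-227/165, 8/33)
obs 6: x=1/2 → posterior Normal(-211/197, 40/197)
obs 7: x=0 → posterior Normal(-211/229, 40/229)
obs 8: x=9/4 → posterior Normal(-139/261, 40/261)
obs 9: x=5/4 → posterior Normal(-99/293, 40/293)
obs 10: x=-7/4 → posterior Normal(-31/65, 8/65)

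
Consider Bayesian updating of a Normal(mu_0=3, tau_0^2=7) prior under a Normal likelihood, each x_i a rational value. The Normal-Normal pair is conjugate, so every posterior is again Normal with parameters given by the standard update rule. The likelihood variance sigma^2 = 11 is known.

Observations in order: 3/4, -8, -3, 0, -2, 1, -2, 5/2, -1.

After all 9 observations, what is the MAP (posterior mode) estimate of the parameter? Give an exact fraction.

obs 1: x=3/4 → posterior Normal(17/8, 77/18)
obs 2: x=-8 → posterior Normal(-71/100, 77/25)
obs 3: x=-3 → posterior Normal(-155/128, 77/32)
obs 4: x=0 → posterior Normal(-155/156, 77/39)
obs 5: x=-2 → posterior Normal(-211/184, 77/46)
obs 6: x=1 → posterior Normal(-183/212, 77/53)
obs 7: x=-2 → posterior Normal(-239/240, 77/60)
obs 8: x=5/2 → posterior Normal(-169/268, 77/67)
obs 9: x=-1 → posterior Normal(-197/296, 77/74)

-197/296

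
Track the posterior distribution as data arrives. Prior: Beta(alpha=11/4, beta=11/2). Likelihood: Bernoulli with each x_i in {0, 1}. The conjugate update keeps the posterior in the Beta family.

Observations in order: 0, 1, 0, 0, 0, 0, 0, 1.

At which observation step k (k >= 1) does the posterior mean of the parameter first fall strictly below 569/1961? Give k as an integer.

k = 5

obs 1: x=0 → posterior Beta(11/4, 13/2)
obs 2: x=1 → posterior Beta(15/4, 13/2)
obs 3: x=0 → posterior Beta(15/4, 15/2)
obs 4: x=0 → posterior Beta(15/4, 17/2)
obs 5: x=0 → posterior Beta(15/4, 19/2)
obs 6: x=0 → posterior Beta(15/4, 21/2)
obs 7: x=0 → posterior Beta(15/4, 23/2)
obs 8: x=1 → posterior Beta(19/4, 23/2)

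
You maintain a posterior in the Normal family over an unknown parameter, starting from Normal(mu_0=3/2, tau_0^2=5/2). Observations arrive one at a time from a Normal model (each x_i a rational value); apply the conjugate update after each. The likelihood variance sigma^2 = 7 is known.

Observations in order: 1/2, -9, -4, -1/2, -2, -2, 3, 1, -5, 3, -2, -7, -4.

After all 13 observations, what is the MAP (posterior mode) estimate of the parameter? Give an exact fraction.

obs 1: x=1/2 → posterior Normal(47/38, 35/19)
obs 2: x=-9 → posterior Normal(-43/48, 35/24)
obs 3: x=-4 → posterior Normal(-83/58, 35/29)
obs 4: x=-1/2 → posterior Normal(-22/17, 35/34)
obs 5: x=-2 → posterior Normal(-18/13, 35/39)
obs 6: x=-2 → posterior Normal(-16/11, 35/44)
obs 7: x=3 → posterior Normal(-1, 5/7)
obs 8: x=1 → posterior Normal(-22/27, 35/54)
obs 9: x=-5 → posterior Normal(-69/59, 35/59)
obs 10: x=3 → posterior Normal(-27/32, 35/64)
obs 11: x=-2 → posterior Normal(-64/69, 35/69)
obs 12: x=-7 → posterior Normal(-99/74, 35/74)
obs 13: x=-4 → posterior Normal(-119/79, 35/79)

-119/79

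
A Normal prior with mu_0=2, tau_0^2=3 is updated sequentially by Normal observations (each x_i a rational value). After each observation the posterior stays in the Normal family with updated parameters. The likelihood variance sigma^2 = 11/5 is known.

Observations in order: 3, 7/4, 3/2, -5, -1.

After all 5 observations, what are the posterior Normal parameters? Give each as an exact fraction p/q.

obs 1: x=3 → posterior Normal(67/26, 33/26)
obs 2: x=7/4 → posterior Normal(373/164, 33/41)
obs 3: x=3/2 → posterior Normal(463/224, 33/56)
obs 4: x=-5 → posterior Normal(163/284, 33/71)
obs 5: x=-1 → posterior Normal(103/344, 33/86)

mu_0=103/344, tau_0^2=33/86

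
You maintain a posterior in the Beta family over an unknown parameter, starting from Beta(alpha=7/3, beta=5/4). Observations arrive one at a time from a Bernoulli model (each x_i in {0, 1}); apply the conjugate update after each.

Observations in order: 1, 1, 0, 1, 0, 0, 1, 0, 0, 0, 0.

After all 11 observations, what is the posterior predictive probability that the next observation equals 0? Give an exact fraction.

obs 1: x=1 → posterior Beta(10/3, 5/4)
obs 2: x=1 → posterior Beta(13/3, 5/4)
obs 3: x=0 → posterior Beta(13/3, 9/4)
obs 4: x=1 → posterior Beta(16/3, 9/4)
obs 5: x=0 → posterior Beta(16/3, 13/4)
obs 6: x=0 → posterior Beta(16/3, 17/4)
obs 7: x=1 → posterior Beta(19/3, 17/4)
obs 8: x=0 → posterior Beta(19/3, 21/4)
obs 9: x=0 → posterior Beta(19/3, 25/4)
obs 10: x=0 → posterior Beta(19/3, 29/4)
obs 11: x=0 → posterior Beta(19/3, 33/4)

99/175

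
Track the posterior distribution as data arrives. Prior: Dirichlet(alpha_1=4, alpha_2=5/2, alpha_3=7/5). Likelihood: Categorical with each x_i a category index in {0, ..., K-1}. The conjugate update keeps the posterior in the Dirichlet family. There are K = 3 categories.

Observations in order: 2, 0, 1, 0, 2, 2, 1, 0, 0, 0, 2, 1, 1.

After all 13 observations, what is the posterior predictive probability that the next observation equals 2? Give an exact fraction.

obs 1: x=2 → posterior Dirichlet(4, 5/2, 12/5)
obs 2: x=0 → posterior Dirichlet(5, 5/2, 12/5)
obs 3: x=1 → posterior Dirichlet(5, 7/2, 12/5)
obs 4: x=0 → posterior Dirichlet(6, 7/2, 12/5)
obs 5: x=2 → posterior Dirichlet(6, 7/2, 17/5)
obs 6: x=2 → posterior Dirichlet(6, 7/2, 22/5)
obs 7: x=1 → posterior Dirichlet(6, 9/2, 22/5)
obs 8: x=0 → posterior Dirichlet(7, 9/2, 22/5)
obs 9: x=0 → posterior Dirichlet(8, 9/2, 22/5)
obs 10: x=0 → posterior Dirichlet(9, 9/2, 22/5)
obs 11: x=2 → posterior Dirichlet(9, 9/2, 27/5)
obs 12: x=1 → posterior Dirichlet(9, 11/2, 27/5)
obs 13: x=1 → posterior Dirichlet(9, 13/2, 27/5)

54/209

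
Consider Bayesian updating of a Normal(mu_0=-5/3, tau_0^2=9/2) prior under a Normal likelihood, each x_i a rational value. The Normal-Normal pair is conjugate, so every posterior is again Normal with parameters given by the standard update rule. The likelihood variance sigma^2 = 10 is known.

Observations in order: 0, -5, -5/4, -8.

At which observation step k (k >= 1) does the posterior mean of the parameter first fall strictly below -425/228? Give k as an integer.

obs 1: x=0 → posterior Normal(-100/87, 90/29)
obs 2: x=-5 → posterior Normal(-235/114, 45/19)
obs 3: x=-5/4 → posterior Normal(-1075/564, 90/47)
obs 4: x=-8 → posterior Normal(-277/96, 45/28)

k = 2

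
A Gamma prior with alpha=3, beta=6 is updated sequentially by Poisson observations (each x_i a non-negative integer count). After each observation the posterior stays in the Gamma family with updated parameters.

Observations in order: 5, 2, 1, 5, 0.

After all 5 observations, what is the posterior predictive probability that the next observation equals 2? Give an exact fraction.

obs 1: x=5 → posterior Gamma(8, 7)
obs 2: x=2 → posterior Gamma(10, 8)
obs 3: x=1 → posterior Gamma(11, 9)
obs 4: x=5 → posterior Gamma(16, 10)
obs 5: x=0 → posterior Gamma(16, 11)

781145407680726737/3327916660110655488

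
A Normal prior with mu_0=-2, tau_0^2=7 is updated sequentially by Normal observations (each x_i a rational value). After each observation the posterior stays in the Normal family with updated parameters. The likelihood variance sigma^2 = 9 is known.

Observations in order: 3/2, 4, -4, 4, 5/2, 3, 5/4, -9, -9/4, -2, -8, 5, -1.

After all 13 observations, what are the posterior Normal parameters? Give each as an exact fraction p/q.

mu_0=-53/100, tau_0^2=63/100

obs 1: x=3/2 → posterior Normal(-15/32, 63/16)
obs 2: x=4 → posterior Normal(41/46, 63/23)
obs 3: x=-4 → posterior Normal(-1/4, 21/10)
obs 4: x=4 → posterior Normal(41/74, 63/37)
obs 5: x=5/2 → posterior Normal(19/22, 63/44)
obs 6: x=3 → posterior Normal(59/51, 21/17)
obs 7: x=5/4 → posterior Normal(271/232, 63/58)
obs 8: x=-9 → posterior Normal(19/260, 63/65)
obs 9: x=-9/4 → posterior Normal(-11/72, 7/8)
obs 10: x=-2 → posterior Normal(-25/79, 63/79)
obs 11: x=-8 → posterior Normal(-81/86, 63/86)
obs 12: x=5 → posterior Normal(-46/93, 21/31)
obs 13: x=-1 → posterior Normal(-53/100, 63/100)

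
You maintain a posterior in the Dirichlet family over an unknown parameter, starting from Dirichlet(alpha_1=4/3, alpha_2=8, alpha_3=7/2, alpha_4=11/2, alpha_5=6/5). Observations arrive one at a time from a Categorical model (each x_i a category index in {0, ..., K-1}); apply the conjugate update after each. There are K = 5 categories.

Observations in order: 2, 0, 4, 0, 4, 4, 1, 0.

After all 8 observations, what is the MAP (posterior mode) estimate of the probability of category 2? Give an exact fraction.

obs 1: x=2 → posterior Dirichlet(4/3, 8, 9/2, 11/2, 6/5)
obs 2: x=0 → posterior Dirichlet(7/3, 8, 9/2, 11/2, 6/5)
obs 3: x=4 → posterior Dirichlet(7/3, 8, 9/2, 11/2, 11/5)
obs 4: x=0 → posterior Dirichlet(10/3, 8, 9/2, 11/2, 11/5)
obs 5: x=4 → posterior Dirichlet(10/3, 8, 9/2, 11/2, 16/5)
obs 6: x=4 → posterior Dirichlet(10/3, 8, 9/2, 11/2, 21/5)
obs 7: x=1 → posterior Dirichlet(10/3, 9, 9/2, 11/2, 21/5)
obs 8: x=0 → posterior Dirichlet(13/3, 9, 9/2, 11/2, 21/5)

105/676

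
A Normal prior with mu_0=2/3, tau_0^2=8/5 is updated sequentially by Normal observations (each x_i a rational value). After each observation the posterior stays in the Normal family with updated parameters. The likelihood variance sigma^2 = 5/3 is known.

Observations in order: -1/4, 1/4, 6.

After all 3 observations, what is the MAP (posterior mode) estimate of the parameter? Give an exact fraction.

482/291

obs 1: x=-1/4 → posterior Normal(32/147, 40/49)
obs 2: x=1/4 → posterior Normal(50/219, 40/73)
obs 3: x=6 → posterior Normal(482/291, 40/97)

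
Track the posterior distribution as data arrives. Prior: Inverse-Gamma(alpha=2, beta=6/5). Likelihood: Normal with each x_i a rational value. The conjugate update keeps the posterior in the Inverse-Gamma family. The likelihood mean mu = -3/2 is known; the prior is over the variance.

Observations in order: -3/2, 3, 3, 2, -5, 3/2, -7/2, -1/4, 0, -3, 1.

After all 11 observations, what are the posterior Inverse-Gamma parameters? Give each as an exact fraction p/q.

obs 1: x=-3/2 → posterior Inverse-Gamma(5/2, 6/5)
obs 2: x=3 → posterior Inverse-Gamma(3, 453/40)
obs 3: x=3 → posterior Inverse-Gamma(7/2, 429/20)
obs 4: x=2 → posterior Inverse-Gamma(4, 1103/40)
obs 5: x=-5 → posterior Inverse-Gamma(9/2, 337/10)
obs 6: x=3/2 → posterior Inverse-Gamma(5, 191/5)
obs 7: x=-7/2 → posterior Inverse-Gamma(11/2, 201/5)
obs 8: x=-1/4 → posterior Inverse-Gamma(6, 6557/160)
obs 9: x=0 → posterior Inverse-Gamma(13/2, 6737/160)
obs 10: x=-3 → posterior Inverse-Gamma(7, 6917/160)
obs 11: x=1 → posterior Inverse-Gamma(15/2, 7417/160)

alpha=15/2, beta=7417/160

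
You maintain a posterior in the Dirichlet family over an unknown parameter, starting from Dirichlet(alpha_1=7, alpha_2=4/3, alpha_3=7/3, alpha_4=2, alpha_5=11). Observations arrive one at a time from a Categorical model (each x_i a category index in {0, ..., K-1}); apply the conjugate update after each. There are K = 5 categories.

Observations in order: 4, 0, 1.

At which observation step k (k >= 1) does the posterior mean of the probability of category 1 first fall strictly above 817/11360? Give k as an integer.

obs 1: x=4 → posterior Dirichlet(7, 4/3, 7/3, 2, 12)
obs 2: x=0 → posterior Dirichlet(8, 4/3, 7/3, 2, 12)
obs 3: x=1 → posterior Dirichlet(8, 7/3, 7/3, 2, 12)

k = 3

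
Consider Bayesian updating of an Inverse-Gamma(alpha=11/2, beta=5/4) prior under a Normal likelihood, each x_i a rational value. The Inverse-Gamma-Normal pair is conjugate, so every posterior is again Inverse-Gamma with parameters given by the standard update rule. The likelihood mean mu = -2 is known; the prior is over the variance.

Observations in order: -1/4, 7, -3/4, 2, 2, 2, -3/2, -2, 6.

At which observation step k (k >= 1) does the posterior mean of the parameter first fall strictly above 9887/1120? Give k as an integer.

k = 6

obs 1: x=-1/4 → posterior Inverse-Gamma(6, 89/32)
obs 2: x=7 → posterior Inverse-Gamma(13/2, 1385/32)
obs 3: x=-3/4 → posterior Inverse-Gamma(7, 705/16)
obs 4: x=2 → posterior Inverse-Gamma(15/2, 833/16)
obs 5: x=2 → posterior Inverse-Gamma(8, 961/16)
obs 6: x=2 → posterior Inverse-Gamma(17/2, 1089/16)
obs 7: x=-3/2 → posterior Inverse-Gamma(9, 1091/16)
obs 8: x=-2 → posterior Inverse-Gamma(19/2, 1091/16)
obs 9: x=6 → posterior Inverse-Gamma(10, 1603/16)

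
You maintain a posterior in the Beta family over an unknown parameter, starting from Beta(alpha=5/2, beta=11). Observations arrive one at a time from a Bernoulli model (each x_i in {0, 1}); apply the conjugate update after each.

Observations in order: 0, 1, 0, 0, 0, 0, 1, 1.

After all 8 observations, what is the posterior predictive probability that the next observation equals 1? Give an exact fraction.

11/43

obs 1: x=0 → posterior Beta(5/2, 12)
obs 2: x=1 → posterior Beta(7/2, 12)
obs 3: x=0 → posterior Beta(7/2, 13)
obs 4: x=0 → posterior Beta(7/2, 14)
obs 5: x=0 → posterior Beta(7/2, 15)
obs 6: x=0 → posterior Beta(7/2, 16)
obs 7: x=1 → posterior Beta(9/2, 16)
obs 8: x=1 → posterior Beta(11/2, 16)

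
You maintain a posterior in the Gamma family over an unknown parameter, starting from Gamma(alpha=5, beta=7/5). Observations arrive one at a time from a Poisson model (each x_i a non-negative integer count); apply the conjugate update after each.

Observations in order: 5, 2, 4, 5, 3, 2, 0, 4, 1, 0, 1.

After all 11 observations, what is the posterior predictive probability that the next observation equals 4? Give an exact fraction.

74372729270156187776750280169711382968579362249397992266137600000/547889398733702676213614311297941818478464344374520135510515030481

obs 1: x=5 → posterior Gamma(10, 12/5)
obs 2: x=2 → posterior Gamma(12, 17/5)
obs 3: x=4 → posterior Gamma(16, 22/5)
obs 4: x=5 → posterior Gamma(21, 27/5)
obs 5: x=3 → posterior Gamma(24, 32/5)
obs 6: x=2 → posterior Gamma(26, 37/5)
obs 7: x=0 → posterior Gamma(26, 42/5)
obs 8: x=4 → posterior Gamma(30, 47/5)
obs 9: x=1 → posterior Gamma(31, 52/5)
obs 10: x=0 → posterior Gamma(31, 57/5)
obs 11: x=1 → posterior Gamma(32, 62/5)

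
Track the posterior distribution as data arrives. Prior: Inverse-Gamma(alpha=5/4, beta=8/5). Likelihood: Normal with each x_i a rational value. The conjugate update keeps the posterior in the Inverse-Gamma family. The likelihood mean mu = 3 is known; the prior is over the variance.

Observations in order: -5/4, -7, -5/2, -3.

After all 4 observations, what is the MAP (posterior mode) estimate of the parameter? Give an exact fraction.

15001/680

obs 1: x=-5/4 → posterior Inverse-Gamma(7/4, 1701/160)
obs 2: x=-7 → posterior Inverse-Gamma(9/4, 9701/160)
obs 3: x=-5/2 → posterior Inverse-Gamma(11/4, 12121/160)
obs 4: x=-3 → posterior Inverse-Gamma(13/4, 15001/160)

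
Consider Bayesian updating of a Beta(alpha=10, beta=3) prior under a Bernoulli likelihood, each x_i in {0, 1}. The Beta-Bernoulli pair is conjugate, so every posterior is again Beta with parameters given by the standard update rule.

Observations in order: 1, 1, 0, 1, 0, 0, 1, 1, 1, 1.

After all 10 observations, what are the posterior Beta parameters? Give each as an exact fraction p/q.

alpha=17, beta=6

obs 1: x=1 → posterior Beta(11, 3)
obs 2: x=1 → posterior Beta(12, 3)
obs 3: x=0 → posterior Beta(12, 4)
obs 4: x=1 → posterior Beta(13, 4)
obs 5: x=0 → posterior Beta(13, 5)
obs 6: x=0 → posterior Beta(13, 6)
obs 7: x=1 → posterior Beta(14, 6)
obs 8: x=1 → posterior Beta(15, 6)
obs 9: x=1 → posterior Beta(16, 6)
obs 10: x=1 → posterior Beta(17, 6)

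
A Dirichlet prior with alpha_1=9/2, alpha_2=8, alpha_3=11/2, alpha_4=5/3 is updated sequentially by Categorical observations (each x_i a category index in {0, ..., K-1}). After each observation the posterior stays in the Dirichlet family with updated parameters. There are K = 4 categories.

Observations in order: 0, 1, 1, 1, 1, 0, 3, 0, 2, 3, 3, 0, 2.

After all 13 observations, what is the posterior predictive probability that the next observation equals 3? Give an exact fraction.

1/7

obs 1: x=0 → posterior Dirichlet(11/2, 8, 11/2, 5/3)
obs 2: x=1 → posterior Dirichlet(11/2, 9, 11/2, 5/3)
obs 3: x=1 → posterior Dirichlet(11/2, 10, 11/2, 5/3)
obs 4: x=1 → posterior Dirichlet(11/2, 11, 11/2, 5/3)
obs 5: x=1 → posterior Dirichlet(11/2, 12, 11/2, 5/3)
obs 6: x=0 → posterior Dirichlet(13/2, 12, 11/2, 5/3)
obs 7: x=3 → posterior Dirichlet(13/2, 12, 11/2, 8/3)
obs 8: x=0 → posterior Dirichlet(15/2, 12, 11/2, 8/3)
obs 9: x=2 → posterior Dirichlet(15/2, 12, 13/2, 8/3)
obs 10: x=3 → posterior Dirichlet(15/2, 12, 13/2, 11/3)
obs 11: x=3 → posterior Dirichlet(15/2, 12, 13/2, 14/3)
obs 12: x=0 → posterior Dirichlet(17/2, 12, 13/2, 14/3)
obs 13: x=2 → posterior Dirichlet(17/2, 12, 15/2, 14/3)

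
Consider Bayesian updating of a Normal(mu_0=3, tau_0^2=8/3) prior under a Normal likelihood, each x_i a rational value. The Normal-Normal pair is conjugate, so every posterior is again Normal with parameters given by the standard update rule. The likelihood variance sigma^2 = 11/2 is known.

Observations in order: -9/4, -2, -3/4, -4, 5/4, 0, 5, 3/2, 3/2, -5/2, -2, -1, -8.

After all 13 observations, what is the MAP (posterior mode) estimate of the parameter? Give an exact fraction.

obs 1: x=-9/4 → posterior Normal(9/7, 88/49)
obs 2: x=-2 → posterior Normal(31/65, 88/65)
obs 3: x=-3/4 → posterior Normal(19/81, 88/81)
obs 4: x=-4 → posterior Normal(-45/97, 88/97)
obs 5: x=5/4 → posterior Normal(-25/113, 88/113)
obs 6: x=0 → posterior Normal(-25/129, 88/129)
obs 7: x=5 → posterior Normal(11/29, 88/145)
obs 8: x=3/2 → posterior Normal(79/161, 88/161)
obs 9: x=3/2 → posterior Normal(103/177, 88/177)
obs 10: x=-5/2 → posterior Normal(63/193, 88/193)
obs 11: x=-2 → posterior Normal(31/209, 8/19)
obs 12: x=-1 → posterior Normal(1/15, 88/225)
obs 13: x=-8 → posterior Normal(-113/241, 88/241)

-113/241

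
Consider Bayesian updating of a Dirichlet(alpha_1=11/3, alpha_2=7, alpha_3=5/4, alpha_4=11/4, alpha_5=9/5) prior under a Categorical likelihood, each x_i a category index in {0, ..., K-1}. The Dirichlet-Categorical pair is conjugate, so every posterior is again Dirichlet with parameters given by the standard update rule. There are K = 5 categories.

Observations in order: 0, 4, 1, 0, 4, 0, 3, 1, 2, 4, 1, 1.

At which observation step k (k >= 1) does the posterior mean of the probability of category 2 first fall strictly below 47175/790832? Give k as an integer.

obs 1: x=0 → posterior Dirichlet(14/3, 7, 5/4, 11/4, 9/5)
obs 2: x=4 → posterior Dirichlet(14/3, 7, 5/4, 11/4, 14/5)
obs 3: x=1 → posterior Dirichlet(14/3, 8, 5/4, 11/4, 14/5)
obs 4: x=0 → posterior Dirichlet(17/3, 8, 5/4, 11/4, 14/5)
obs 5: x=4 → posterior Dirichlet(17/3, 8, 5/4, 11/4, 19/5)
obs 6: x=0 → posterior Dirichlet(20/3, 8, 5/4, 11/4, 19/5)
obs 7: x=3 → posterior Dirichlet(20/3, 8, 5/4, 15/4, 19/5)
obs 8: x=1 → posterior Dirichlet(20/3, 9, 5/4, 15/4, 19/5)
obs 9: x=2 → posterior Dirichlet(20/3, 9, 9/4, 15/4, 19/5)
obs 10: x=4 → posterior Dirichlet(20/3, 9, 9/4, 15/4, 24/5)
obs 11: x=1 → posterior Dirichlet(20/3, 10, 9/4, 15/4, 24/5)
obs 12: x=1 → posterior Dirichlet(20/3, 11, 9/4, 15/4, 24/5)

k = 5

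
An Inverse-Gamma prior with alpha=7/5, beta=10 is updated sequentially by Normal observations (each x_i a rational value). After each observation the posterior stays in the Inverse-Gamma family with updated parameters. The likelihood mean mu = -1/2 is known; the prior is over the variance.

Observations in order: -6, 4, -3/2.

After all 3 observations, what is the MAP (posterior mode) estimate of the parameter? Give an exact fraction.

obs 1: x=-6 → posterior Inverse-Gamma(19/10, 201/8)
obs 2: x=4 → posterior Inverse-Gamma(12/5, 141/4)
obs 3: x=-3/2 → posterior Inverse-Gamma(29/10, 143/4)

55/6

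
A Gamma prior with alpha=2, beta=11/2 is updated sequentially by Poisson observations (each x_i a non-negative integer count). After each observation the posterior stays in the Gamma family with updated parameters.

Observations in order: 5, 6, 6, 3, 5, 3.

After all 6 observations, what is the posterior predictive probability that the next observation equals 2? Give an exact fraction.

obs 1: x=5 → posterior Gamma(7, 13/2)
obs 2: x=6 → posterior Gamma(13, 15/2)
obs 3: x=6 → posterior Gamma(19, 17/2)
obs 4: x=3 → posterior Gamma(22, 19/2)
obs 5: x=5 → posterior Gamma(27, 21/2)
obs 6: x=3 → posterior Gamma(30, 23/2)

26447097750308307045072914194548610809023028/108420217248550443400745280086994171142578125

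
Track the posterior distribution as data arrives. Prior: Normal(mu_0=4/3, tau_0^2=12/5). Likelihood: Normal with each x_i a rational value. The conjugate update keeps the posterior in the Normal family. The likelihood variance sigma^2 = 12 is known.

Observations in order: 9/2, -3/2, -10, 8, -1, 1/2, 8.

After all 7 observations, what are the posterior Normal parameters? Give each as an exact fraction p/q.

obs 1: x=9/2 → posterior Normal(67/36, 2)
obs 2: x=-3/2 → posterior Normal(29/21, 12/7)
obs 3: x=-10 → posterior Normal(-1/24, 3/2)
obs 4: x=8 → posterior Normal(23/27, 4/3)
obs 5: x=-1 → posterior Normal(2/3, 6/5)
obs 6: x=1/2 → posterior Normal(43/66, 12/11)
obs 7: x=8 → posterior Normal(91/72, 1)

mu_0=91/72, tau_0^2=1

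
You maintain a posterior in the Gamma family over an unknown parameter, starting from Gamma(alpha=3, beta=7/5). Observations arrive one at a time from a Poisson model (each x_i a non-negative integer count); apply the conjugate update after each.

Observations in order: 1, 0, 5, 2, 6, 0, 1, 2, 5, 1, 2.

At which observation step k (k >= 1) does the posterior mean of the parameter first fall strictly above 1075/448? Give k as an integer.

obs 1: x=1 → posterior Gamma(4, 12/5)
obs 2: x=0 → posterior Gamma(4, 17/5)
obs 3: x=5 → posterior Gamma(9, 22/5)
obs 4: x=2 → posterior Gamma(11, 27/5)
obs 5: x=6 → posterior Gamma(17, 32/5)
obs 6: x=0 → posterior Gamma(17, 37/5)
obs 7: x=1 → posterior Gamma(18, 42/5)
obs 8: x=2 → posterior Gamma(20, 47/5)
obs 9: x=5 → posterior Gamma(25, 52/5)
obs 10: x=1 → posterior Gamma(26, 57/5)
obs 11: x=2 → posterior Gamma(28, 62/5)

k = 5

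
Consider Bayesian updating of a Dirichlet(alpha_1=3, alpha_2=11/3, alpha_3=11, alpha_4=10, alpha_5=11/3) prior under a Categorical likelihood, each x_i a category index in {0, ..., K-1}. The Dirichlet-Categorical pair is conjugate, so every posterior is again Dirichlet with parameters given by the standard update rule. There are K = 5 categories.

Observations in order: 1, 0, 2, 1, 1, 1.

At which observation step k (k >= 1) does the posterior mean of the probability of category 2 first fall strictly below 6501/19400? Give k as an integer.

obs 1: x=1 → posterior Dirichlet(3, 14/3, 11, 10, 11/3)
obs 2: x=0 → posterior Dirichlet(4, 14/3, 11, 10, 11/3)
obs 3: x=2 → posterior Dirichlet(4, 14/3, 12, 10, 11/3)
obs 4: x=1 → posterior Dirichlet(4, 17/3, 12, 10, 11/3)
obs 5: x=1 → posterior Dirichlet(4, 20/3, 12, 10, 11/3)
obs 6: x=1 → posterior Dirichlet(4, 23/3, 12, 10, 11/3)

k = 2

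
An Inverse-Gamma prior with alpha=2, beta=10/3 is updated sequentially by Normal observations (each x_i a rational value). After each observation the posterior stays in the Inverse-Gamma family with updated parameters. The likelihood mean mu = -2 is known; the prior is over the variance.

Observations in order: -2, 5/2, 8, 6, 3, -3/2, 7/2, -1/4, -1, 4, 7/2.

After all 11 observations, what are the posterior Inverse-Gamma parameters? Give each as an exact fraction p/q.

alpha=15/2, beta=15203/96

obs 1: x=-2 → posterior Inverse-Gamma(5/2, 10/3)
obs 2: x=5/2 → posterior Inverse-Gamma(3, 323/24)
obs 3: x=8 → posterior Inverse-Gamma(7/2, 1523/24)
obs 4: x=6 → posterior Inverse-Gamma(4, 2291/24)
obs 5: x=3 → posterior Inverse-Gamma(9/2, 2591/24)
obs 6: x=-3/2 → posterior Inverse-Gamma(5, 1297/12)
obs 7: x=7/2 → posterior Inverse-Gamma(11/2, 2957/24)
obs 8: x=-1/4 → posterior Inverse-Gamma(6, 11975/96)
obs 9: x=-1 → posterior Inverse-Gamma(13/2, 12023/96)
obs 10: x=4 → posterior Inverse-Gamma(7, 13751/96)
obs 11: x=7/2 → posterior Inverse-Gamma(15/2, 15203/96)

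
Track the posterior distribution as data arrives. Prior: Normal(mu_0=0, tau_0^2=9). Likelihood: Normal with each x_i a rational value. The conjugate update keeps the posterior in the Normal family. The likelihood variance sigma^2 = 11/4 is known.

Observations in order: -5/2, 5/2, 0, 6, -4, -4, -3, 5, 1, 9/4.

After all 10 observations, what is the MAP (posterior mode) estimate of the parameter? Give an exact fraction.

117/371

obs 1: x=-5/2 → posterior Normal(-90/47, 99/47)
obs 2: x=5/2 → posterior Normal(0, 99/83)
obs 3: x=0 → posterior Normal(0, 99/119)
obs 4: x=6 → posterior Normal(216/155, 99/155)
obs 5: x=-4 → posterior Normal(72/191, 99/191)
obs 6: x=-4 → posterior Normal(-72/227, 99/227)
obs 7: x=-3 → posterior Normal(-180/263, 99/263)
obs 8: x=5 → posterior Normal(0, 99/299)
obs 9: x=1 → posterior Normal(36/335, 99/335)
obs 10: x=9/4 → posterior Normal(117/371, 99/371)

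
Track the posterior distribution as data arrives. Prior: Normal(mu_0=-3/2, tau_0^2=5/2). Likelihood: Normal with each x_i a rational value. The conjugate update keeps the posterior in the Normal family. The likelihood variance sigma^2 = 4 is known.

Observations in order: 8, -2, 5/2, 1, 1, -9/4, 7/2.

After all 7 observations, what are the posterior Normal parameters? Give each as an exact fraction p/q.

mu_0=187/172, tau_0^2=20/43

obs 1: x=8 → posterior Normal(28/13, 20/13)
obs 2: x=-2 → posterior Normal(1, 10/9)
obs 3: x=5/2 → posterior Normal(61/46, 20/23)
obs 4: x=1 → posterior Normal(71/56, 5/7)
obs 5: x=1 → posterior Normal(27/22, 20/33)
obs 6: x=-9/4 → posterior Normal(117/152, 10/19)
obs 7: x=7/2 → posterior Normal(187/172, 20/43)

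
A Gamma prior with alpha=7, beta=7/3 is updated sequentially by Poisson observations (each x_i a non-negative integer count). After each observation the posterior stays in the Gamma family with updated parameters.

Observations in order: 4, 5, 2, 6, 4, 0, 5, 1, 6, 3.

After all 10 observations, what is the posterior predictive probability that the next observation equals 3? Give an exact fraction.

obs 1: x=4 → posterior Gamma(11, 10/3)
obs 2: x=5 → posterior Gamma(16, 13/3)
obs 3: x=2 → posterior Gamma(18, 16/3)
obs 4: x=6 → posterior Gamma(24, 19/3)
obs 5: x=4 → posterior Gamma(28, 22/3)
obs 6: x=0 → posterior Gamma(28, 25/3)
obs 7: x=5 → posterior Gamma(33, 28/3)
obs 8: x=1 → posterior Gamma(34, 31/3)
obs 9: x=6 → posterior Gamma(40, 34/3)
obs 10: x=3 → posterior Gamma(43, 37/3)

1037576900453293236748179912627361475487239915231406689517603186170958789/4951760157141521099596496896000000000000000000000000000000000000000000000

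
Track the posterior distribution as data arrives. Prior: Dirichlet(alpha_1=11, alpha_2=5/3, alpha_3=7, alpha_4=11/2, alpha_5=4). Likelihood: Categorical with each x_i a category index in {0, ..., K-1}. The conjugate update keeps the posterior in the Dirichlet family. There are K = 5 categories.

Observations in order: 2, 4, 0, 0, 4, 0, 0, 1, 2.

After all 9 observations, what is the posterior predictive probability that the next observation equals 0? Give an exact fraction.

obs 1: x=2 → posterior Dirichlet(11, 5/3, 8, 11/2, 4)
obs 2: x=4 → posterior Dirichlet(11, 5/3, 8, 11/2, 5)
obs 3: x=0 → posterior Dirichlet(12, 5/3, 8, 11/2, 5)
obs 4: x=0 → posterior Dirichlet(13, 5/3, 8, 11/2, 5)
obs 5: x=4 → posterior Dirichlet(13, 5/3, 8, 11/2, 6)
obs 6: x=0 → posterior Dirichlet(14, 5/3, 8, 11/2, 6)
obs 7: x=0 → posterior Dirichlet(15, 5/3, 8, 11/2, 6)
obs 8: x=1 → posterior Dirichlet(15, 8/3, 8, 11/2, 6)
obs 9: x=2 → posterior Dirichlet(15, 8/3, 9, 11/2, 6)

90/229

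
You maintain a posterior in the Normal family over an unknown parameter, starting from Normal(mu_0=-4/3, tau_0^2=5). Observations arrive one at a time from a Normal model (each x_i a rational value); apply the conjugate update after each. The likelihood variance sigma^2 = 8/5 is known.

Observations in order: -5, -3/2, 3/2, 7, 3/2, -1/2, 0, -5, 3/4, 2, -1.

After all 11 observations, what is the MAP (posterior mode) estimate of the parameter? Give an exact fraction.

obs 1: x=-5 → posterior Normal(-37/9, 40/33)
obs 2: x=-3/2 → posterior Normal(-1039/348, 20/29)
obs 3: x=3/2 → posterior Normal(-407/249, 40/83)
obs 4: x=7 → posterior Normal(59/162, 10/27)
obs 5: x=3/2 → posterior Normal(461/798, 40/133)
obs 6: x=-1/2 → posterior Normal(193/474, 20/79)
obs 7: x=0 → posterior Normal(193/549, 40/183)
obs 8: x=-5 → posterior Normal(-7/24, 5/26)
obs 9: x=3/4 → posterior Normal(-503/2796, 40/233)
obs 10: x=2 → posterior Normal(97/3096, 20/129)
obs 11: x=-1 → posterior Normal(-203/3396, 40/283)

-203/3396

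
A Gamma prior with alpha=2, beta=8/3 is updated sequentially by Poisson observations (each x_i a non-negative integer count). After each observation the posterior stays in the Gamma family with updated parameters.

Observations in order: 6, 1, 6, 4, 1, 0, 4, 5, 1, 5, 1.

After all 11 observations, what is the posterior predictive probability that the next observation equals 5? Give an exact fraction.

obs 1: x=6 → posterior Gamma(8, 11/3)
obs 2: x=1 → posterior Gamma(9, 14/3)
obs 3: x=6 → posterior Gamma(15, 17/3)
obs 4: x=4 → posterior Gamma(19, 20/3)
obs 5: x=1 → posterior Gamma(20, 23/3)
obs 6: x=0 → posterior Gamma(20, 26/3)
obs 7: x=4 → posterior Gamma(24, 29/3)
obs 8: x=5 → posterior Gamma(29, 32/3)
obs 9: x=1 → posterior Gamma(30, 35/3)
obs 10: x=5 → posterior Gamma(35, 38/3)
obs 11: x=1 → posterior Gamma(36, 41/3)

229597049253432712585670918342469341584626774882041983165144280913/3009329544809779497389776262520508598278696463714734497227937415168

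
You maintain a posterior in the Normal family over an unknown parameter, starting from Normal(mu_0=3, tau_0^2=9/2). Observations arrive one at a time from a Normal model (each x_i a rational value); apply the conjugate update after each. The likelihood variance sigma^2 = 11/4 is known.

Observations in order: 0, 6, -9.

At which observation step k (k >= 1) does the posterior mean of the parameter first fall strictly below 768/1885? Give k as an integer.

k = 3

obs 1: x=0 → posterior Normal(33/29, 99/58)
obs 2: x=6 → posterior Normal(3, 99/94)
obs 3: x=-9 → posterior Normal(-21/65, 99/130)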